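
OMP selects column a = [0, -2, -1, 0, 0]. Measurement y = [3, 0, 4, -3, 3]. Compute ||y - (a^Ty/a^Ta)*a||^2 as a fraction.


a^T a = 5.
a^T y = -4.
coeff = -4/5 = -4/5.
||r||^2 = 199/5.

199/5


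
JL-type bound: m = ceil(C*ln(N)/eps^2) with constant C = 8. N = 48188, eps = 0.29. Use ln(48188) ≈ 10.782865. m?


ln(48188) ≈ 10.782865.
eps^2 = 0.29^2 = 0.0841.
C*ln(N)/eps^2 ≈ 8*10.782865/0.0841 ≈ 1025.7184.
m = ceil(1025.7184) = 1026.

1026


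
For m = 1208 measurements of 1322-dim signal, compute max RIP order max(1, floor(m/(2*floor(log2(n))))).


floor(log2(1322)) = 10.
2*10 = 20.
m/(2*floor(log2(n))) = 1208/20 ≈ 60.4.
floor = 60.
k = max(1, 60) = 60.

60


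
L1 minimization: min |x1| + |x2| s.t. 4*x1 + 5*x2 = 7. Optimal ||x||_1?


Axis intercepts:
  x1 = 7/4, x2 = 0: L1 = 7/4
  x1 = 0, x2 = 7/5: L1 = 7/5
x* = (0, 7/5)
||x*||_1 = 7/5.

7/5


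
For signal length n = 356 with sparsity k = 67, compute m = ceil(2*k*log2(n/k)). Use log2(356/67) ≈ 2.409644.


log2(n/k) = log2(356/67) ≈ 2.409644.
2*k*log2(n/k) ≈ 2*67*2.409644 = 322.892296.
m = ceil(322.892296) = 323.

323


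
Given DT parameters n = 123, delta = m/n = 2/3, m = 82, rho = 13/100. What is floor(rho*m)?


m = 2/3*123 = 82.
rho = 13/100.
rho*m = 13/100*82 = 10.66.
k = floor(10.66) = 10.

10


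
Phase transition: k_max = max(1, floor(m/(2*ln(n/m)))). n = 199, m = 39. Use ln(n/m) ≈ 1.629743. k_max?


n/m = 199/39.
ln(n/m) ≈ 1.629743.
2*ln(n/m) ≈ 3.259486.
m/(2*ln(n/m)) ≈ 39/3.259486 ≈ 11.9651.
floor = 11.
k_max = max(1, 11) = 11.

11


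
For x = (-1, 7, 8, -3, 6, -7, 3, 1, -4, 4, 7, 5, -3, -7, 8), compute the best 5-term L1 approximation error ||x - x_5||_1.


Sorted |x_i| descending: [8, 8, 7, 7, 7, 7, 6, 5, 4, 4, 3, 3, 3, 1, 1]
Keep top 5: [8, 8, 7, 7, 7]
Tail entries: [7, 6, 5, 4, 4, 3, 3, 3, 1, 1]
L1 error = sum of tail = 37.

37


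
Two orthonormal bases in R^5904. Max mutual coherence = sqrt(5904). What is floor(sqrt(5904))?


76^2 = 5776 <= 5904 < 5929 = 77^2, so 76 <= sqrt(5904) < 77.
floor(sqrt(5904)) = 76.

76


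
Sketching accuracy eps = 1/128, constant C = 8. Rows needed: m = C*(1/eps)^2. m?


1/eps = 128.
(1/eps)^2 = 16384.
m = 8*16384 = 131072.

131072


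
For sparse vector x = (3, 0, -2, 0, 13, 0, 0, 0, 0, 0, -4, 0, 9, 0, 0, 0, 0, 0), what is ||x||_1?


Non-zero entries: [(0, 3), (2, -2), (4, 13), (10, -4), (12, 9)]
Absolute values: [3, 2, 13, 4, 9]
||x||_1 = sum = 31.

31


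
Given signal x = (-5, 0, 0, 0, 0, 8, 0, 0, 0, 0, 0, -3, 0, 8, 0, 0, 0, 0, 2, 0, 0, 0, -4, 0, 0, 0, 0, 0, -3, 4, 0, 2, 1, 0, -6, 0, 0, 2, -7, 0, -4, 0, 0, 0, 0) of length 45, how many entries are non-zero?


Non-zero positions: [0, 5, 11, 13, 18, 22, 28, 29, 31, 32, 34, 37, 38, 40].
Sparsity = 14.

14


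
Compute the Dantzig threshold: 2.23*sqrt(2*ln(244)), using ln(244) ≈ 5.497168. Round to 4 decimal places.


ln(244) ≈ 5.497168.
2*ln(n) ≈ 10.994336.
sqrt(2*ln(n)) ≈ sqrt(10.994336) ≈ 3.315771.
threshold ≈ 2.23*3.315771 = 7.39416933 ≈ 7.3942.

7.3942


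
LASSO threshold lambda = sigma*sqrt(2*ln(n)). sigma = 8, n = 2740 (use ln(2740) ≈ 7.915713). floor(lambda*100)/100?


ln(2740) ≈ 7.915713.
2*ln(n) ≈ 15.831426.
sqrt(2*ln(n)) ≈ sqrt(15.831426) ≈ 3.978872.
lambda ≈ 8*3.978872 = 31.830976.
floor(lambda*100)/100 = 31.83.

31.83


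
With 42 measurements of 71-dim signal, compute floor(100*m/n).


100*m/n = 100*42/71 ≈ 59.1549.
floor = 59.

59


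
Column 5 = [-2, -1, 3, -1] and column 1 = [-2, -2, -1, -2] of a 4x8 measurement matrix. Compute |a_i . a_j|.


Inner product: -2*-2 + -1*-2 + 3*-1 + -1*-2
Products: [4, 2, -3, 2]
Sum = 5.
|dot| = 5.

5


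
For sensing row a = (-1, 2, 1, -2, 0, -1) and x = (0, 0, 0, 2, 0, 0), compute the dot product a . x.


Non-zero terms: ['-2*2']
Products: [-4]
y = sum = -4.

-4


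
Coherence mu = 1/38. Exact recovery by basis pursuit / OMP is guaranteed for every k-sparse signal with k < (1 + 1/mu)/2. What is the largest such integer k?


1/mu = 38.
1 + 1/mu = 39.
(1 + 1/mu)/2 = 19.5 is not an integer, so k_max = floor(19.5) = 19.

19


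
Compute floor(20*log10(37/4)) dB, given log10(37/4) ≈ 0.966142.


||x||/||e|| = 37/4.
log10(37/4) ≈ 0.966142.
20*log10(||x||/||e||) ≈ 20*0.966142 = 19.32284.
floor(19.32284) = 19.

19


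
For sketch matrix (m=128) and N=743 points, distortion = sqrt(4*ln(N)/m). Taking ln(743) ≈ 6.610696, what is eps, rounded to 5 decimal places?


ln(743) ≈ 6.610696.
4*ln(N)/m ≈ 4*6.610696/128 ≈ 0.20658425.
eps = sqrt(0.20658425) ≈ 0.4545154 ≈ 0.45452.

0.45452


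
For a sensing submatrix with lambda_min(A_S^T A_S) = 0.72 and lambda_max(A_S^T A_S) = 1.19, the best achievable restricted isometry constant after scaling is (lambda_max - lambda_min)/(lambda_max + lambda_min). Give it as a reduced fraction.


lambda_max - lambda_min = 1.19 - 0.72 = 0.47.
lambda_max + lambda_min = 1.19 + 0.72 = 1.91.
delta = 0.47/1.91 = 47/191.

47/191


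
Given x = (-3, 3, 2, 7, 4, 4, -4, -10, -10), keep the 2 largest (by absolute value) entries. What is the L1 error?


Sorted |x_i| descending: [10, 10, 7, 4, 4, 4, 3, 3, 2]
Keep top 2: [10, 10]
Tail entries: [7, 4, 4, 4, 3, 3, 2]
L1 error = sum of tail = 27.

27


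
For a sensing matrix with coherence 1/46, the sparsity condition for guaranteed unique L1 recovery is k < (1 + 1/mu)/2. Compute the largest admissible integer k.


1/mu = 46.
1 + 1/mu = 47.
(1 + 1/mu)/2 = 23.5 is not an integer, so k_max = floor(23.5) = 23.

23


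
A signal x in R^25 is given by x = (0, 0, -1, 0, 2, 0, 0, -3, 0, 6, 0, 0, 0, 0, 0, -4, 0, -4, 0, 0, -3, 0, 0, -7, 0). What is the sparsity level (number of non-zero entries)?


Non-zero positions: [2, 4, 7, 9, 15, 17, 20, 23].
Sparsity = 8.

8


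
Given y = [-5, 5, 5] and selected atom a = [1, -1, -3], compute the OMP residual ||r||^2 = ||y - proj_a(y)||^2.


a^T a = 11.
a^T y = -25.
coeff = -25/11 = -25/11.
||r||^2 = 200/11.

200/11


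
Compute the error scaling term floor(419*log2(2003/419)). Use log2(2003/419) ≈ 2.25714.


log2(n/k) = log2(2003/419) ≈ 2.25714.
k*log2(n/k) ≈ 419*2.25714 = 945.74166.
floor(945.74166) = 945.

945


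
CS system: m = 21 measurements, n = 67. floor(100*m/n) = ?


100*m/n = 100*21/67 ≈ 31.3433.
floor = 31.

31


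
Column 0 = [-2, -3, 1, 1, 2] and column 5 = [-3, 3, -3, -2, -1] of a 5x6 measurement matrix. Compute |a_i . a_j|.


Inner product: -2*-3 + -3*3 + 1*-3 + 1*-2 + 2*-1
Products: [6, -9, -3, -2, -2]
Sum = -10.
|dot| = 10.

10


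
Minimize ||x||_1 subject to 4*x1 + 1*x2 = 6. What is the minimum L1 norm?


Axis intercepts:
  x1 = 3/2, x2 = 0: L1 = 3/2
  x1 = 0, x2 = 6: L1 = 6
x* = (3/2, 0)
||x*||_1 = 3/2.

3/2


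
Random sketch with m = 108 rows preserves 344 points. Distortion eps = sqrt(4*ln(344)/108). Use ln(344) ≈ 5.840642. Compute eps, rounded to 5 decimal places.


ln(344) ≈ 5.840642.
4*ln(N)/m ≈ 4*5.840642/108 ≈ 0.21632007.
eps = sqrt(0.21632007) ≈ 0.4651022 ≈ 0.46510.

0.46510


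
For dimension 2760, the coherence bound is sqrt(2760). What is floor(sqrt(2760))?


52^2 = 2704 <= 2760 < 2809 = 53^2, so 52 <= sqrt(2760) < 53.
floor(sqrt(2760)) = 52.

52


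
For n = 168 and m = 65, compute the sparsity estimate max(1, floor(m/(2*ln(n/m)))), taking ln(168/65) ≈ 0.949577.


n/m = 168/65.
ln(n/m) ≈ 0.949577.
2*ln(n/m) ≈ 1.899154.
m/(2*ln(n/m)) ≈ 65/1.899154 ≈ 34.2258.
floor = 34.
k_max = max(1, 34) = 34.

34


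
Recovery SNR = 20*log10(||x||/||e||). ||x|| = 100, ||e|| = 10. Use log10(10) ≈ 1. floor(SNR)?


||x||/||e|| = 100/10 = 10.
log10(10) ≈ 1.
20*log10(||x||/||e||) ≈ 20*1 = 20.
floor(20) = 20.

20


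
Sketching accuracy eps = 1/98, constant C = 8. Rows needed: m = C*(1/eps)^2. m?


1/eps = 98.
(1/eps)^2 = 9604.
m = 8*9604 = 76832.

76832


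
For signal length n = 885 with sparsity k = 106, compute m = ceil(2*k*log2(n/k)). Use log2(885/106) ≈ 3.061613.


log2(n/k) = log2(885/106) ≈ 3.061613.
2*k*log2(n/k) ≈ 2*106*3.061613 = 649.061956.
m = ceil(649.061956) = 650.

650


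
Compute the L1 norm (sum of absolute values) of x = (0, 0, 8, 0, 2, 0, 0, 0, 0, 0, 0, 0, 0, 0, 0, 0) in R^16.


Non-zero entries: [(2, 8), (4, 2)]
Absolute values: [8, 2]
||x||_1 = sum = 10.

10


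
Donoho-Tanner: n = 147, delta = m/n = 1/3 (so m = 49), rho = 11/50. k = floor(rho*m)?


m = 1/3*147 = 49.
rho = 11/50.
rho*m = 11/50*49 = 10.78.
k = floor(10.78) = 10.

10


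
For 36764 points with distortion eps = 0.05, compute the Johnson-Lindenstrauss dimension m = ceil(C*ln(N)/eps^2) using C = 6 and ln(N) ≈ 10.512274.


ln(36764) ≈ 10.512274.
eps^2 = 0.05^2 = 0.0025.
C*ln(N)/eps^2 ≈ 6*10.512274/0.0025 ≈ 25229.4576.
m = ceil(25229.4576) = 25230.

25230


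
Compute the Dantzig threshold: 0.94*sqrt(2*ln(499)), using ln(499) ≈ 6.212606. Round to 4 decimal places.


ln(499) ≈ 6.212606.
2*ln(n) ≈ 12.425212.
sqrt(2*ln(n)) ≈ sqrt(12.425212) ≈ 3.524941.
threshold ≈ 0.94*3.524941 = 3.31344454 ≈ 3.3134.

3.3134


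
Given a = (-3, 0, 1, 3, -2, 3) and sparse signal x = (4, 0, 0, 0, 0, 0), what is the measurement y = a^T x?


Non-zero terms: ['-3*4']
Products: [-12]
y = sum = -12.

-12


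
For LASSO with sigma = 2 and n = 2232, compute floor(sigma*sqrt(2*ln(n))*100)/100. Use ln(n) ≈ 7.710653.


ln(2232) ≈ 7.710653.
2*ln(n) ≈ 15.421306.
sqrt(2*ln(n)) ≈ sqrt(15.421306) ≈ 3.926997.
lambda ≈ 2*3.926997 = 7.853994.
floor(lambda*100)/100 = 7.85.

7.85


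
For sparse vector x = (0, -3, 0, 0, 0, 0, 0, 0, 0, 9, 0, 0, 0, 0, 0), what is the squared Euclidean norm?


Non-zero entries: [(1, -3), (9, 9)]
Squares: [9, 81]
||x||_2^2 = sum = 90.

90


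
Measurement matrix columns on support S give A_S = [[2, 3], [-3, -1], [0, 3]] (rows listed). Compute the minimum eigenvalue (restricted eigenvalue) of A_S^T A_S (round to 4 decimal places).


A_S^T A_S = [[13, 9], [9, 19]].
trace = 32.
det = 166.
disc = trace^2 - 4*det = 1024 - 4*166 = 360.
sqrt(360) ≈ 18.973666.
lam_min = (32 - sqrt(360))/2 ≈ (32 - 18.973666)/2 = 6.513167 ≈ 6.5132.

6.5132


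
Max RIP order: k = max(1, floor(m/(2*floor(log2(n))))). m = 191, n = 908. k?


floor(log2(908)) = 9.
2*9 = 18.
m/(2*floor(log2(n))) = 191/18 ≈ 10.6111.
floor = 10.
k = max(1, 10) = 10.

10


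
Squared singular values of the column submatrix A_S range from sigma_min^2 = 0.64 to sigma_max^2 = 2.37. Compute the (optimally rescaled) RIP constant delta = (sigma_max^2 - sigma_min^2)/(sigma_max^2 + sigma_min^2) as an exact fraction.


lambda_max - lambda_min = 2.37 - 0.64 = 1.73.
lambda_max + lambda_min = 2.37 + 0.64 = 3.01.
delta = 1.73/3.01 = 173/301.

173/301


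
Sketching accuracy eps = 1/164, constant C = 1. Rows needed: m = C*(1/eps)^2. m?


1/eps = 164.
(1/eps)^2 = 26896.
m = 1*26896 = 26896.

26896


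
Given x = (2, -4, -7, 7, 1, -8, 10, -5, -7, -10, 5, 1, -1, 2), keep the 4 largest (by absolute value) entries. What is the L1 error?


Sorted |x_i| descending: [10, 10, 8, 7, 7, 7, 5, 5, 4, 2, 2, 1, 1, 1]
Keep top 4: [10, 10, 8, 7]
Tail entries: [7, 7, 5, 5, 4, 2, 2, 1, 1, 1]
L1 error = sum of tail = 35.

35


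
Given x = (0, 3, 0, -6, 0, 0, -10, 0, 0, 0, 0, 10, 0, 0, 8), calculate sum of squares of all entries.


Non-zero entries: [(1, 3), (3, -6), (6, -10), (11, 10), (14, 8)]
Squares: [9, 36, 100, 100, 64]
||x||_2^2 = sum = 309.

309


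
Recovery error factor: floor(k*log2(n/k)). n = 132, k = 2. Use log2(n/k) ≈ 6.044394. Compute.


log2(n/k) = log2(132/2) ≈ 6.044394.
k*log2(n/k) ≈ 2*6.044394 = 12.088788.
floor(12.088788) = 12.

12


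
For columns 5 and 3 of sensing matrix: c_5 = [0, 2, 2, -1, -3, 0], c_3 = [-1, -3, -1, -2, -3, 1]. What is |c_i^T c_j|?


Inner product: 0*-1 + 2*-3 + 2*-1 + -1*-2 + -3*-3 + 0*1
Products: [0, -6, -2, 2, 9, 0]
Sum = 3.
|dot| = 3.

3


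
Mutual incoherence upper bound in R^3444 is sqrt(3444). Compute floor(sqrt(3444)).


58^2 = 3364 <= 3444 < 3481 = 59^2, so 58 <= sqrt(3444) < 59.
floor(sqrt(3444)) = 58.

58


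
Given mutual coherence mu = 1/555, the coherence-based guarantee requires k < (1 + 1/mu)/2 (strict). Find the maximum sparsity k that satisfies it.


1/mu = 555.
1 + 1/mu = 556.
(1 + 1/mu)/2 = 278 is an integer and the inequality is strict, so k_max = 278 - 1 = 277.

277


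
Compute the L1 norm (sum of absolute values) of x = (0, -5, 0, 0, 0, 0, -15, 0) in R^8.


Non-zero entries: [(1, -5), (6, -15)]
Absolute values: [5, 15]
||x||_1 = sum = 20.

20


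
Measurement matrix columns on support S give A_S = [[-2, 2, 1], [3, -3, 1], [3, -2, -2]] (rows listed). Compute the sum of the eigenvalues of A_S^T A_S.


Sum of eigenvalues of A_S^T A_S = trace(A_S^T A_S) = sum of squared column norms of A_S.
A_S^T A_S diagonal: [22, 17, 6].
trace = 22 + 17 + 6 = 45.

45


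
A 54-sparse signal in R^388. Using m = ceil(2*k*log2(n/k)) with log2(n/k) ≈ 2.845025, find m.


log2(n/k) = log2(388/54) ≈ 2.845025.
2*k*log2(n/k) ≈ 2*54*2.845025 = 307.2627.
m = ceil(307.2627) = 308.

308


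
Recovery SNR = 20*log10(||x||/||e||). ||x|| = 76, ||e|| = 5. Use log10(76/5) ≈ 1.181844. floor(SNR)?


||x||/||e|| = 76/5.
log10(76/5) ≈ 1.181844.
20*log10(||x||/||e||) ≈ 20*1.181844 = 23.63688.
floor(23.63688) = 23.

23


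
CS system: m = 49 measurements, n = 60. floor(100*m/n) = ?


100*m/n = 100*49/60 ≈ 81.6667.
floor = 81.

81


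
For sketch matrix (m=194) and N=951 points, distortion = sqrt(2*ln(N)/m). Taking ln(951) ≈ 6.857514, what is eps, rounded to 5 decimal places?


ln(951) ≈ 6.857514.
2*ln(N)/m ≈ 2*6.857514/194 ≈ 0.07069602.
eps = sqrt(0.07069602) ≈ 0.2658872 ≈ 0.26589.

0.26589


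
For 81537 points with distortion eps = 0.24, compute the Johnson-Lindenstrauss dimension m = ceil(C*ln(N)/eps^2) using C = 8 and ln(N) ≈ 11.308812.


ln(81537) ≈ 11.308812.
eps^2 = 0.24^2 = 0.0576.
C*ln(N)/eps^2 ≈ 8*11.308812/0.0576 ≈ 1570.6683.
m = ceil(1570.6683) = 1571.

1571


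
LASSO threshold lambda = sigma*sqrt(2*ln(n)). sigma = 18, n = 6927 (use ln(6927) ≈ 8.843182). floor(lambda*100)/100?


ln(6927) ≈ 8.843182.
2*ln(n) ≈ 17.686364.
sqrt(2*ln(n)) ≈ sqrt(17.686364) ≈ 4.205516.
lambda ≈ 18*4.205516 = 75.699288.
floor(lambda*100)/100 = 75.69.

75.69


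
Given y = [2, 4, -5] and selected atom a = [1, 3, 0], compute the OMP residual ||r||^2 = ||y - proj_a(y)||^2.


a^T a = 10.
a^T y = 14.
coeff = 14/10 = 7/5.
||r||^2 = 127/5.

127/5


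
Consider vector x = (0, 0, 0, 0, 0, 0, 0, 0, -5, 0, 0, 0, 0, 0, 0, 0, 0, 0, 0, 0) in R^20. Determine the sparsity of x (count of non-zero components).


Non-zero positions: [8].
Sparsity = 1.

1


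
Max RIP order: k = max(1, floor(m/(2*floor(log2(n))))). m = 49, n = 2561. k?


floor(log2(2561)) = 11.
2*11 = 22.
m/(2*floor(log2(n))) = 49/22 ≈ 2.2273.
floor = 2.
k = max(1, 2) = 2.

2


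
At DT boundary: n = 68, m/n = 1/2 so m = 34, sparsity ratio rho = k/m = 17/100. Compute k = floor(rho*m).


m = 1/2*68 = 34.
rho = 17/100.
rho*m = 17/100*34 = 5.78.
k = floor(5.78) = 5.

5


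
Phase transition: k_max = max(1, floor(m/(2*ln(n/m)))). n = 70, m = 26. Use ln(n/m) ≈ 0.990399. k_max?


n/m = 70/26 = 35/13.
ln(n/m) ≈ 0.990399.
2*ln(n/m) ≈ 1.980798.
m/(2*ln(n/m)) ≈ 26/1.980798 ≈ 13.126.
floor = 13.
k_max = max(1, 13) = 13.

13


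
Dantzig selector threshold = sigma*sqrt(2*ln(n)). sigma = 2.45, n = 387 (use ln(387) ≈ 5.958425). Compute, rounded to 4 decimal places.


ln(387) ≈ 5.958425.
2*ln(n) ≈ 11.91685.
sqrt(2*ln(n)) ≈ sqrt(11.91685) ≈ 3.452079.
threshold ≈ 2.45*3.452079 = 8.45759355 ≈ 8.4576.

8.4576


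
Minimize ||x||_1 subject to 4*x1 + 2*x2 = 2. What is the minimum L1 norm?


Axis intercepts:
  x1 = 1/2, x2 = 0: L1 = 1/2
  x1 = 0, x2 = 1: L1 = 1
x* = (1/2, 0)
||x*||_1 = 1/2.

1/2


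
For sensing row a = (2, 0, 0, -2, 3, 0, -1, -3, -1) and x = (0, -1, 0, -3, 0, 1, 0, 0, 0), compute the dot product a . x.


Non-zero terms: ['0*-1', '-2*-3', '0*1']
Products: [0, 6, 0]
y = sum = 6.

6


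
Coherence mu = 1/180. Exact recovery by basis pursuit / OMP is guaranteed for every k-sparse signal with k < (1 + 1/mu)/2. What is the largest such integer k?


1/mu = 180.
1 + 1/mu = 181.
(1 + 1/mu)/2 = 90.5 is not an integer, so k_max = floor(90.5) = 90.

90


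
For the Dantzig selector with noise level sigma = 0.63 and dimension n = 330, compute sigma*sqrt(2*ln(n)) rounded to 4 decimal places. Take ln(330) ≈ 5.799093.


ln(330) ≈ 5.799093.
2*ln(n) ≈ 11.598186.
sqrt(2*ln(n)) ≈ sqrt(11.598186) ≈ 3.405611.
threshold ≈ 0.63*3.405611 = 2.14553493 ≈ 2.1455.

2.1455


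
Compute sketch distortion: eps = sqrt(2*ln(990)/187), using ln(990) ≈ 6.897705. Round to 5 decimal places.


ln(990) ≈ 6.897705.
2*ln(N)/m ≈ 2*6.897705/187 ≈ 0.07377225.
eps = sqrt(0.07377225) ≈ 0.2716105 ≈ 0.27161.

0.27161


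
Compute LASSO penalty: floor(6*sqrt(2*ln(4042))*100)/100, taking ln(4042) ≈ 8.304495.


ln(4042) ≈ 8.304495.
2*ln(n) ≈ 16.60899.
sqrt(2*ln(n)) ≈ sqrt(16.60899) ≈ 4.075413.
lambda ≈ 6*4.075413 = 24.452478.
floor(lambda*100)/100 = 24.45.

24.45


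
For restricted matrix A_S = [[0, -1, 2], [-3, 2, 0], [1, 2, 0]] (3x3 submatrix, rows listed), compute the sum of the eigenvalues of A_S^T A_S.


Sum of eigenvalues of A_S^T A_S = trace(A_S^T A_S) = sum of squared column norms of A_S.
A_S^T A_S diagonal: [10, 9, 4].
trace = 10 + 9 + 4 = 23.

23


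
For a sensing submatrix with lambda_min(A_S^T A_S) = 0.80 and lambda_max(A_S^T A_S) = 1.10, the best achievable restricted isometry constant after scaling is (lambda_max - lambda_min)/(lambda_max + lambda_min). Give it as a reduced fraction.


lambda_max - lambda_min = 1.10 - 0.80 = 0.30.
lambda_max + lambda_min = 1.10 + 0.80 = 1.90.
delta = 0.30/1.90 = 30/190 = 3/19.

3/19


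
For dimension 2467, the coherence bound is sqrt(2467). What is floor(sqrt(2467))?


49^2 = 2401 <= 2467 < 2500 = 50^2, so 49 <= sqrt(2467) < 50.
floor(sqrt(2467)) = 49.

49


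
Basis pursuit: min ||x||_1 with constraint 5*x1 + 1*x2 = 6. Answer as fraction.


Axis intercepts:
  x1 = 6/5, x2 = 0: L1 = 6/5
  x1 = 0, x2 = 6: L1 = 6
x* = (6/5, 0)
||x*||_1 = 6/5.

6/5


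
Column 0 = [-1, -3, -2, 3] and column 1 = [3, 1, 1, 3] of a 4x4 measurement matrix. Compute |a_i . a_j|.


Inner product: -1*3 + -3*1 + -2*1 + 3*3
Products: [-3, -3, -2, 9]
Sum = 1.
|dot| = 1.

1


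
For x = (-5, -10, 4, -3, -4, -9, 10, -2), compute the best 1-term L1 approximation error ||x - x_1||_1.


Sorted |x_i| descending: [10, 10, 9, 5, 4, 4, 3, 2]
Keep top 1: [10]
Tail entries: [10, 9, 5, 4, 4, 3, 2]
L1 error = sum of tail = 37.

37


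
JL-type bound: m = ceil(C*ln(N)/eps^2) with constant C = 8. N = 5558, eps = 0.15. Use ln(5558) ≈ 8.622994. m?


ln(5558) ≈ 8.622994.
eps^2 = 0.15^2 = 0.0225.
C*ln(N)/eps^2 ≈ 8*8.622994/0.0225 ≈ 3065.9534.
m = ceil(3065.9534) = 3066.

3066


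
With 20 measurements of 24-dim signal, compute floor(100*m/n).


100*m/n = 100*20/24 ≈ 83.3333.
floor = 83.

83


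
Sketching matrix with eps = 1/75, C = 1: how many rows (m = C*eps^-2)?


1/eps = 75.
(1/eps)^2 = 5625.
m = 1*5625 = 5625.

5625


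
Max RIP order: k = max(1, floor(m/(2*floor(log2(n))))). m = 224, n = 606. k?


floor(log2(606)) = 9.
2*9 = 18.
m/(2*floor(log2(n))) = 224/18 ≈ 12.4444.
floor = 12.
k = max(1, 12) = 12.

12


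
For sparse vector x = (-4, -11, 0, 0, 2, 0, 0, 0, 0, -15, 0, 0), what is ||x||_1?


Non-zero entries: [(0, -4), (1, -11), (4, 2), (9, -15)]
Absolute values: [4, 11, 2, 15]
||x||_1 = sum = 32.

32


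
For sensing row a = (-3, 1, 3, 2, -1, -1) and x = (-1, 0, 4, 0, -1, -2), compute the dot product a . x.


Non-zero terms: ['-3*-1', '3*4', '-1*-1', '-1*-2']
Products: [3, 12, 1, 2]
y = sum = 18.

18


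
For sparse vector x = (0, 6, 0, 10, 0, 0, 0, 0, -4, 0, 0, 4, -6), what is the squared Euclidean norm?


Non-zero entries: [(1, 6), (3, 10), (8, -4), (11, 4), (12, -6)]
Squares: [36, 100, 16, 16, 36]
||x||_2^2 = sum = 204.

204


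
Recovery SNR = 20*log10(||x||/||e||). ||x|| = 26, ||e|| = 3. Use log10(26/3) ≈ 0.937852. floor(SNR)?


||x||/||e|| = 26/3.
log10(26/3) ≈ 0.937852.
20*log10(||x||/||e||) ≈ 20*0.937852 = 18.75704.
floor(18.75704) = 18.

18


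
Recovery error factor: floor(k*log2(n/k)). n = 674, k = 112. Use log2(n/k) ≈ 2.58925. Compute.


log2(n/k) = log2(674/112) ≈ 2.58925.
k*log2(n/k) ≈ 112*2.58925 = 289.996.
floor(289.996) = 289.

289


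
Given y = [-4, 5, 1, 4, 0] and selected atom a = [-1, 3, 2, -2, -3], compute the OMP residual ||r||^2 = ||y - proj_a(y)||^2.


a^T a = 27.
a^T y = 13.
coeff = 13/27 = 13/27.
||r||^2 = 1397/27.

1397/27


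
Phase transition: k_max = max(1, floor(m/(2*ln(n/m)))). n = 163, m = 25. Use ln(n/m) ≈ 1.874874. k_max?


n/m = 163/25.
ln(n/m) ≈ 1.874874.
2*ln(n/m) ≈ 3.749748.
m/(2*ln(n/m)) ≈ 25/3.749748 ≈ 6.6671.
floor = 6.
k_max = max(1, 6) = 6.

6


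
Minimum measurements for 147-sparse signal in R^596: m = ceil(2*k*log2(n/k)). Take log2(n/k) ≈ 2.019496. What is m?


log2(n/k) = log2(596/147) ≈ 2.019496.
2*k*log2(n/k) ≈ 2*147*2.019496 = 593.731824.
m = ceil(593.731824) = 594.

594


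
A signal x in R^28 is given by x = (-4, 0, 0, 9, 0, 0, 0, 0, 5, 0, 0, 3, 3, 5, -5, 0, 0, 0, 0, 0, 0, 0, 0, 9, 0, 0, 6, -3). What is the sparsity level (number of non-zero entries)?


Non-zero positions: [0, 3, 8, 11, 12, 13, 14, 23, 26, 27].
Sparsity = 10.

10


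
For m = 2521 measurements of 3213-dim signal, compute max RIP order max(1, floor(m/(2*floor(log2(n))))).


floor(log2(3213)) = 11.
2*11 = 22.
m/(2*floor(log2(n))) = 2521/22 ≈ 114.5909.
floor = 114.
k = max(1, 114) = 114.

114


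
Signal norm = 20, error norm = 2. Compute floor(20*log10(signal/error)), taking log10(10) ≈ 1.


||x||/||e|| = 20/2 = 10.
log10(10) ≈ 1.
20*log10(||x||/||e||) ≈ 20*1 = 20.
floor(20) = 20.

20


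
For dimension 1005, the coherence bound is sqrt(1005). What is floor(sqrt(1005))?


31^2 = 961 <= 1005 < 1024 = 32^2, so 31 <= sqrt(1005) < 32.
floor(sqrt(1005)) = 31.

31


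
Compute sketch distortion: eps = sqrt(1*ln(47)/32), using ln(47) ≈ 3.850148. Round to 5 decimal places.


ln(47) ≈ 3.850148.
1*ln(N)/m ≈ 1*3.850148/32 ≈ 0.12031712.
eps = sqrt(0.12031712) ≈ 0.3468676 ≈ 0.34687.

0.34687


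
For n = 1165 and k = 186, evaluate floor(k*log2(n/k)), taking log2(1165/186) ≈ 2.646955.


log2(n/k) = log2(1165/186) ≈ 2.646955.
k*log2(n/k) ≈ 186*2.646955 = 492.33363.
floor(492.33363) = 492.

492


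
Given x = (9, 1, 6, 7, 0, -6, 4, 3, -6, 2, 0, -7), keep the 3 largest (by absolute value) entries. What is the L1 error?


Sorted |x_i| descending: [9, 7, 7, 6, 6, 6, 4, 3, 2, 1, 0, 0]
Keep top 3: [9, 7, 7]
Tail entries: [6, 6, 6, 4, 3, 2, 1, 0, 0]
L1 error = sum of tail = 28.

28


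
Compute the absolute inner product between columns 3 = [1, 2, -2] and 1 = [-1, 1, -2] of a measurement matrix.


Inner product: 1*-1 + 2*1 + -2*-2
Products: [-1, 2, 4]
Sum = 5.
|dot| = 5.

5


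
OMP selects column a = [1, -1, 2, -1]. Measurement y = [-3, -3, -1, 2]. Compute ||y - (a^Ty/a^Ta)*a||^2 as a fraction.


a^T a = 7.
a^T y = -4.
coeff = -4/7 = -4/7.
||r||^2 = 145/7.

145/7


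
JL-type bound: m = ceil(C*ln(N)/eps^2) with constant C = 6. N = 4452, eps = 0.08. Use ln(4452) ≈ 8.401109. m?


ln(4452) ≈ 8.401109.
eps^2 = 0.08^2 = 0.0064.
C*ln(N)/eps^2 ≈ 6*8.401109/0.0064 ≈ 7876.0397.
m = ceil(7876.0397) = 7877.

7877


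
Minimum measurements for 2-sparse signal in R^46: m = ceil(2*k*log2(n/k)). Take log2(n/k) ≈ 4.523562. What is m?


log2(n/k) = log2(46/2) ≈ 4.523562.
2*k*log2(n/k) ≈ 2*2*4.523562 = 18.094248.
m = ceil(18.094248) = 19.

19


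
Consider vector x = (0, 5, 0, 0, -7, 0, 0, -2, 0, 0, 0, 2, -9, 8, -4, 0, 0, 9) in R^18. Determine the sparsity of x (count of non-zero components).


Non-zero positions: [1, 4, 7, 11, 12, 13, 14, 17].
Sparsity = 8.

8


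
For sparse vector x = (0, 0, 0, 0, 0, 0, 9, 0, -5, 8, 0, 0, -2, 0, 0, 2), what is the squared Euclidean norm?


Non-zero entries: [(6, 9), (8, -5), (9, 8), (12, -2), (15, 2)]
Squares: [81, 25, 64, 4, 4]
||x||_2^2 = sum = 178.

178


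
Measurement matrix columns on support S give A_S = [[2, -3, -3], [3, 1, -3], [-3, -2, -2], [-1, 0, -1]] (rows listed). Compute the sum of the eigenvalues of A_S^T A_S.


Sum of eigenvalues of A_S^T A_S = trace(A_S^T A_S) = sum of squared column norms of A_S.
A_S^T A_S diagonal: [23, 14, 23].
trace = 23 + 14 + 23 = 60.

60


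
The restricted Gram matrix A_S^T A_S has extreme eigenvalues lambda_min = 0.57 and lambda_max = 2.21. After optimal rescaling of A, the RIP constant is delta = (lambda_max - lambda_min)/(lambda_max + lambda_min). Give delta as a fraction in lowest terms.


lambda_max - lambda_min = 2.21 - 0.57 = 1.64.
lambda_max + lambda_min = 2.21 + 0.57 = 2.78.
delta = 1.64/2.78 = 164/278 = 82/139.

82/139


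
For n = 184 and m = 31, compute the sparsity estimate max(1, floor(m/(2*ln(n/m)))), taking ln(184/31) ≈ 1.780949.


n/m = 184/31.
ln(n/m) ≈ 1.780949.
2*ln(n/m) ≈ 3.561898.
m/(2*ln(n/m)) ≈ 31/3.561898 ≈ 8.7032.
floor = 8.
k_max = max(1, 8) = 8.

8


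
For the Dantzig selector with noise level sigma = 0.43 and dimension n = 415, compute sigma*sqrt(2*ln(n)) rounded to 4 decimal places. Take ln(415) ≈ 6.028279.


ln(415) ≈ 6.028279.
2*ln(n) ≈ 12.056558.
sqrt(2*ln(n)) ≈ sqrt(12.056558) ≈ 3.472255.
threshold ≈ 0.43*3.472255 = 1.49306965 ≈ 1.4931.

1.4931


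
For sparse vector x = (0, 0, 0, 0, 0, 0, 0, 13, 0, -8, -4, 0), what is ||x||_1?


Non-zero entries: [(7, 13), (9, -8), (10, -4)]
Absolute values: [13, 8, 4]
||x||_1 = sum = 25.

25


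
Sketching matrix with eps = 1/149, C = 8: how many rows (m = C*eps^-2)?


1/eps = 149.
(1/eps)^2 = 22201.
m = 8*22201 = 177608.

177608


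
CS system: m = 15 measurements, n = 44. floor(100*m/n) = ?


100*m/n = 100*15/44 ≈ 34.0909.
floor = 34.

34


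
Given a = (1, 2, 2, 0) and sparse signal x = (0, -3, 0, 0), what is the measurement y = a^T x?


Non-zero terms: ['2*-3']
Products: [-6]
y = sum = -6.

-6


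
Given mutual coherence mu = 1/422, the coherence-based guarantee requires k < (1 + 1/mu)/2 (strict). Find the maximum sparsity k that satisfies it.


1/mu = 422.
1 + 1/mu = 423.
(1 + 1/mu)/2 = 211.5 is not an integer, so k_max = floor(211.5) = 211.

211


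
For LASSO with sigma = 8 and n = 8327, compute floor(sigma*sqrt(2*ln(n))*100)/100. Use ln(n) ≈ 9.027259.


ln(8327) ≈ 9.027259.
2*ln(n) ≈ 18.054518.
sqrt(2*ln(n)) ≈ sqrt(18.054518) ≈ 4.249061.
lambda ≈ 8*4.249061 = 33.992488.
floor(lambda*100)/100 = 33.99.

33.99


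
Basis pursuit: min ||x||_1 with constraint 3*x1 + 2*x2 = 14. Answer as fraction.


Axis intercepts:
  x1 = 14/3, x2 = 0: L1 = 14/3
  x1 = 0, x2 = 7: L1 = 7
x* = (14/3, 0)
||x*||_1 = 14/3.

14/3


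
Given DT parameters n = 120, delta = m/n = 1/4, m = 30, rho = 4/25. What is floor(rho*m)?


m = 1/4*120 = 30.
rho = 4/25.
rho*m = 4/25*30 = 4.8.
k = floor(4.8) = 4.

4


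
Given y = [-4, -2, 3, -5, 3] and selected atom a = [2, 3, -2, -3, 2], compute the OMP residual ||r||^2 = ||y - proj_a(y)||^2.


a^T a = 30.
a^T y = 1.
coeff = 1/30 = 1/30.
||r||^2 = 1889/30.

1889/30


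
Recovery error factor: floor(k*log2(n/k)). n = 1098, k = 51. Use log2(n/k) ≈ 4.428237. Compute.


log2(n/k) = log2(1098/51) ≈ 4.428237.
k*log2(n/k) ≈ 51*4.428237 = 225.840087.
floor(225.840087) = 225.

225


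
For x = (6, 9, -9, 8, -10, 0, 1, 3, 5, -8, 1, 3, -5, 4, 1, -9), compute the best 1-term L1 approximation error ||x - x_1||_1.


Sorted |x_i| descending: [10, 9, 9, 9, 8, 8, 6, 5, 5, 4, 3, 3, 1, 1, 1, 0]
Keep top 1: [10]
Tail entries: [9, 9, 9, 8, 8, 6, 5, 5, 4, 3, 3, 1, 1, 1, 0]
L1 error = sum of tail = 72.

72


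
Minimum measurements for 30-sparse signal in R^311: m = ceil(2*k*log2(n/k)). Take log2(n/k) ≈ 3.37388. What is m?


log2(n/k) = log2(311/30) ≈ 3.37388.
2*k*log2(n/k) ≈ 2*30*3.37388 = 202.4328.
m = ceil(202.4328) = 203.

203


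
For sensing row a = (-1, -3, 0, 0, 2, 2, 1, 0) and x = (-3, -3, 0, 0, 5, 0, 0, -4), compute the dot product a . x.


Non-zero terms: ['-1*-3', '-3*-3', '2*5', '0*-4']
Products: [3, 9, 10, 0]
y = sum = 22.

22


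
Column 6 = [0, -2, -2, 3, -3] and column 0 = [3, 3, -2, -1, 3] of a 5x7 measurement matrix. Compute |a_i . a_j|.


Inner product: 0*3 + -2*3 + -2*-2 + 3*-1 + -3*3
Products: [0, -6, 4, -3, -9]
Sum = -14.
|dot| = 14.

14


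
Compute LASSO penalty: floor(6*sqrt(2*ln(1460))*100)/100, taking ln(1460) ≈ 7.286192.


ln(1460) ≈ 7.286192.
2*ln(n) ≈ 14.572384.
sqrt(2*ln(n)) ≈ sqrt(14.572384) ≈ 3.817379.
lambda ≈ 6*3.817379 = 22.904274.
floor(lambda*100)/100 = 22.90.

22.90


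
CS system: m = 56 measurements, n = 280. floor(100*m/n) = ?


100*m/n = 100*56/280 ≈ 20.0.
floor = 20.

20


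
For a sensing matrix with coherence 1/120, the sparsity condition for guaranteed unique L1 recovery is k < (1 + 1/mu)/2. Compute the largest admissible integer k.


1/mu = 120.
1 + 1/mu = 121.
(1 + 1/mu)/2 = 60.5 is not an integer, so k_max = floor(60.5) = 60.

60


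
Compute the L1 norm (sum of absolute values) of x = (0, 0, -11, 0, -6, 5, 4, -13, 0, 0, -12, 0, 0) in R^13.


Non-zero entries: [(2, -11), (4, -6), (5, 5), (6, 4), (7, -13), (10, -12)]
Absolute values: [11, 6, 5, 4, 13, 12]
||x||_1 = sum = 51.

51


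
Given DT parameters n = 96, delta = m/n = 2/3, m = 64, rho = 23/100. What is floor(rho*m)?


m = 2/3*96 = 64.
rho = 23/100.
rho*m = 23/100*64 = 14.72.
k = floor(14.72) = 14.

14


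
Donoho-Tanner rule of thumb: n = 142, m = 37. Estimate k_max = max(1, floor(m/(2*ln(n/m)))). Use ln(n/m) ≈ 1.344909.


n/m = 142/37.
ln(n/m) ≈ 1.344909.
2*ln(n/m) ≈ 2.689818.
m/(2*ln(n/m)) ≈ 37/2.689818 ≈ 13.7556.
floor = 13.
k_max = max(1, 13) = 13.

13


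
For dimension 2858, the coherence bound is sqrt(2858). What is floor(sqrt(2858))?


53^2 = 2809 <= 2858 < 2916 = 54^2, so 53 <= sqrt(2858) < 54.
floor(sqrt(2858)) = 53.

53


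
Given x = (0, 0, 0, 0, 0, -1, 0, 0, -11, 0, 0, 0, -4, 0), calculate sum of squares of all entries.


Non-zero entries: [(5, -1), (8, -11), (12, -4)]
Squares: [1, 121, 16]
||x||_2^2 = sum = 138.

138


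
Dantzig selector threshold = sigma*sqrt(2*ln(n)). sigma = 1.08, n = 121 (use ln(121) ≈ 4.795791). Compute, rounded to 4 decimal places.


ln(121) ≈ 4.795791.
2*ln(n) ≈ 9.591582.
sqrt(2*ln(n)) ≈ sqrt(9.591582) ≈ 3.097028.
threshold ≈ 1.08*3.097028 = 3.34479024 ≈ 3.3448.

3.3448


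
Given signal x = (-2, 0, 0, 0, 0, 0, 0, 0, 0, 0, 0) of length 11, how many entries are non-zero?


Non-zero positions: [0].
Sparsity = 1.

1


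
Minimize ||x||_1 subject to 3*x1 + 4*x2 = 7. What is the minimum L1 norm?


Axis intercepts:
  x1 = 7/3, x2 = 0: L1 = 7/3
  x1 = 0, x2 = 7/4: L1 = 7/4
x* = (0, 7/4)
||x*||_1 = 7/4.

7/4


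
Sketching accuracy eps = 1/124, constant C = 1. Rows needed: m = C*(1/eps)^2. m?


1/eps = 124.
(1/eps)^2 = 15376.
m = 1*15376 = 15376.

15376


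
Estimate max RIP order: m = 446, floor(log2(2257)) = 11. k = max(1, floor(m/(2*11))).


floor(log2(2257)) = 11.
2*11 = 22.
m/(2*floor(log2(n))) = 446/22 ≈ 20.2727.
floor = 20.
k = max(1, 20) = 20.

20


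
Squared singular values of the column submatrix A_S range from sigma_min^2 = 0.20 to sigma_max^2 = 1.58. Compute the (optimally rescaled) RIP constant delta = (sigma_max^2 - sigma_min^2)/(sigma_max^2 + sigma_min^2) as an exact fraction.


lambda_max - lambda_min = 1.58 - 0.20 = 1.38.
lambda_max + lambda_min = 1.58 + 0.20 = 1.78.
delta = 1.38/1.78 = 138/178 = 69/89.

69/89


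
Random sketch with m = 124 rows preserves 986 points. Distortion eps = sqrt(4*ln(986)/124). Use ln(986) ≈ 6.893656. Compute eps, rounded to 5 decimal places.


ln(986) ≈ 6.893656.
4*ln(N)/m ≈ 4*6.893656/124 ≈ 0.222376.
eps = sqrt(0.222376) ≈ 0.4715676 ≈ 0.47157.

0.47157


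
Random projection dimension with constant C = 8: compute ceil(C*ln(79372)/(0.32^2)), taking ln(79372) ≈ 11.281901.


ln(79372) ≈ 11.281901.
eps^2 = 0.32^2 = 0.1024.
C*ln(N)/eps^2 ≈ 8*11.281901/0.1024 ≈ 881.3985.
m = ceil(881.3985) = 882.

882


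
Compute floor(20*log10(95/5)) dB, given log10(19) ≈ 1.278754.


||x||/||e|| = 95/5 = 19.
log10(19) ≈ 1.278754.
20*log10(||x||/||e||) ≈ 20*1.278754 = 25.57508.
floor(25.57508) = 25.

25


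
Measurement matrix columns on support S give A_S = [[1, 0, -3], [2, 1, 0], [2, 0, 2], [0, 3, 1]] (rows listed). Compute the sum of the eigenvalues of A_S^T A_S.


Sum of eigenvalues of A_S^T A_S = trace(A_S^T A_S) = sum of squared column norms of A_S.
A_S^T A_S diagonal: [9, 10, 14].
trace = 9 + 10 + 14 = 33.

33


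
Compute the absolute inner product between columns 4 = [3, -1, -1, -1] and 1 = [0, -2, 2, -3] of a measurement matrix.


Inner product: 3*0 + -1*-2 + -1*2 + -1*-3
Products: [0, 2, -2, 3]
Sum = 3.
|dot| = 3.

3


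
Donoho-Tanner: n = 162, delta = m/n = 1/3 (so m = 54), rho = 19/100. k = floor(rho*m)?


m = 1/3*162 = 54.
rho = 19/100.
rho*m = 19/100*54 = 10.26.
k = floor(10.26) = 10.

10


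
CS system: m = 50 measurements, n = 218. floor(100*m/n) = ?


100*m/n = 100*50/218 ≈ 22.9358.
floor = 22.

22


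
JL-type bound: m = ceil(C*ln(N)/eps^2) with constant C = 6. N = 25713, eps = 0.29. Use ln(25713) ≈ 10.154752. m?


ln(25713) ≈ 10.154752.
eps^2 = 0.29^2 = 0.0841.
C*ln(N)/eps^2 ≈ 6*10.154752/0.0841 ≈ 724.477.
m = ceil(724.477) = 725.

725


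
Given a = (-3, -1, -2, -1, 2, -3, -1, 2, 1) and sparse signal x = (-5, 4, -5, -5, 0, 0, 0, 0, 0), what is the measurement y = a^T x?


Non-zero terms: ['-3*-5', '-1*4', '-2*-5', '-1*-5']
Products: [15, -4, 10, 5]
y = sum = 26.

26


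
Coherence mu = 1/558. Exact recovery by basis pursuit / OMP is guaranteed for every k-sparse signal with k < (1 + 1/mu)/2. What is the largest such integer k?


1/mu = 558.
1 + 1/mu = 559.
(1 + 1/mu)/2 = 279.5 is not an integer, so k_max = floor(279.5) = 279.

279


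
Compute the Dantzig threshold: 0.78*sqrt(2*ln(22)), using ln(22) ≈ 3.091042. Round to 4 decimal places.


ln(22) ≈ 3.091042.
2*ln(n) ≈ 6.182084.
sqrt(2*ln(n)) ≈ sqrt(6.182084) ≈ 2.48638.
threshold ≈ 0.78*2.48638 = 1.9393764 ≈ 1.9394.

1.9394


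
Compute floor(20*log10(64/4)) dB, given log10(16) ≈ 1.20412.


||x||/||e|| = 64/4 = 16.
log10(16) ≈ 1.20412.
20*log10(||x||/||e||) ≈ 20*1.20412 = 24.0824.
floor(24.0824) = 24.

24


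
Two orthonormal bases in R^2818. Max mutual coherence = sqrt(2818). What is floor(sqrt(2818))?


53^2 = 2809 <= 2818 < 2916 = 54^2, so 53 <= sqrt(2818) < 54.
floor(sqrt(2818)) = 53.

53


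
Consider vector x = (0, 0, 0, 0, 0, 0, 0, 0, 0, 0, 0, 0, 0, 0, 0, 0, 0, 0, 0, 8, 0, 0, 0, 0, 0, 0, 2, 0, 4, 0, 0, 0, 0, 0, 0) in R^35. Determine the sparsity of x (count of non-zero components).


Non-zero positions: [19, 26, 28].
Sparsity = 3.

3


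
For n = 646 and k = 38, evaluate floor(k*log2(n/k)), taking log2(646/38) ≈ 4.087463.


log2(n/k) = log2(646/38) ≈ 4.087463.
k*log2(n/k) ≈ 38*4.087463 = 155.323594.
floor(155.323594) = 155.

155


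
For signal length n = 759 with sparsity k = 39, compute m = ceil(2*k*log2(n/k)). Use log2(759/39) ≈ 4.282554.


log2(n/k) = log2(759/39) ≈ 4.282554.
2*k*log2(n/k) ≈ 2*39*4.282554 = 334.039212.
m = ceil(334.039212) = 335.

335


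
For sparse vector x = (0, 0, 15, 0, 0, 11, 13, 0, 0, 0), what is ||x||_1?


Non-zero entries: [(2, 15), (5, 11), (6, 13)]
Absolute values: [15, 11, 13]
||x||_1 = sum = 39.

39


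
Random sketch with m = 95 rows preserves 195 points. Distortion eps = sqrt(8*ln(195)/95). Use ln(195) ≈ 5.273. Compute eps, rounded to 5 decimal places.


ln(195) ≈ 5.273.
8*ln(N)/m ≈ 8*5.273/95 ≈ 0.44404211.
eps = sqrt(0.44404211) ≈ 0.6663648 ≈ 0.66636.

0.66636


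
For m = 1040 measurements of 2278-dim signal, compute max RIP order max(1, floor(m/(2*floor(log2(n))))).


floor(log2(2278)) = 11.
2*11 = 22.
m/(2*floor(log2(n))) = 1040/22 ≈ 47.2727.
floor = 47.
k = max(1, 47) = 47.

47


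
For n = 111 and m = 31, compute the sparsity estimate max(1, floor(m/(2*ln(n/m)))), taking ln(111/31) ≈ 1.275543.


n/m = 111/31.
ln(n/m) ≈ 1.275543.
2*ln(n/m) ≈ 2.551086.
m/(2*ln(n/m)) ≈ 31/2.551086 ≈ 12.1517.
floor = 12.
k_max = max(1, 12) = 12.

12


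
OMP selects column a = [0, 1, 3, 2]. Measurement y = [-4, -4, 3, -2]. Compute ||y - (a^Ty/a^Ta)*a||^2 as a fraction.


a^T a = 14.
a^T y = 1.
coeff = 1/14 = 1/14.
||r||^2 = 629/14.

629/14


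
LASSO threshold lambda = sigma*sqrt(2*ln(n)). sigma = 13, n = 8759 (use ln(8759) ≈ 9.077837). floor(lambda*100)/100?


ln(8759) ≈ 9.077837.
2*ln(n) ≈ 18.155674.
sqrt(2*ln(n)) ≈ sqrt(18.155674) ≈ 4.260948.
lambda ≈ 13*4.260948 = 55.392324.
floor(lambda*100)/100 = 55.39.

55.39


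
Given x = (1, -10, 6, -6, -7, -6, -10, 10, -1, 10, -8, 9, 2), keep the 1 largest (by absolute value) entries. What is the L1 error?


Sorted |x_i| descending: [10, 10, 10, 10, 9, 8, 7, 6, 6, 6, 2, 1, 1]
Keep top 1: [10]
Tail entries: [10, 10, 10, 9, 8, 7, 6, 6, 6, 2, 1, 1]
L1 error = sum of tail = 76.

76


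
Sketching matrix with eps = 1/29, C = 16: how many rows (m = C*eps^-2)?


1/eps = 29.
(1/eps)^2 = 841.
m = 16*841 = 13456.

13456


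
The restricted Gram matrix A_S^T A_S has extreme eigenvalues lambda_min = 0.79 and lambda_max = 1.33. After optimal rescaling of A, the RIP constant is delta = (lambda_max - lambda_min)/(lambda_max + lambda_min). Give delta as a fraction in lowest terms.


lambda_max - lambda_min = 1.33 - 0.79 = 0.54.
lambda_max + lambda_min = 1.33 + 0.79 = 2.12.
delta = 0.54/2.12 = 54/212 = 27/106.

27/106


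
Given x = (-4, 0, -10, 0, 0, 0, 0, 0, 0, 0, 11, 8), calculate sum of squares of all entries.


Non-zero entries: [(0, -4), (2, -10), (10, 11), (11, 8)]
Squares: [16, 100, 121, 64]
||x||_2^2 = sum = 301.

301


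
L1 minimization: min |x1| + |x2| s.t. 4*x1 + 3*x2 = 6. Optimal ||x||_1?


Axis intercepts:
  x1 = 3/2, x2 = 0: L1 = 3/2
  x1 = 0, x2 = 2: L1 = 2
x* = (3/2, 0)
||x*||_1 = 3/2.

3/2


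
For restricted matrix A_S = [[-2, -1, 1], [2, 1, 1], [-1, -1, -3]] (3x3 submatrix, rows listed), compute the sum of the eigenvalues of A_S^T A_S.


Sum of eigenvalues of A_S^T A_S = trace(A_S^T A_S) = sum of squared column norms of A_S.
A_S^T A_S diagonal: [9, 3, 11].
trace = 9 + 3 + 11 = 23.

23


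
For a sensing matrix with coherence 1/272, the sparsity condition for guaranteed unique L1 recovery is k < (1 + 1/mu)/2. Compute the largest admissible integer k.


1/mu = 272.
1 + 1/mu = 273.
(1 + 1/mu)/2 = 136.5 is not an integer, so k_max = floor(136.5) = 136.

136


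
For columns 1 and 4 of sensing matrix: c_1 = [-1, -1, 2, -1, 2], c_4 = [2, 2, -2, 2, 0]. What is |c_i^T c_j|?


Inner product: -1*2 + -1*2 + 2*-2 + -1*2 + 2*0
Products: [-2, -2, -4, -2, 0]
Sum = -10.
|dot| = 10.

10


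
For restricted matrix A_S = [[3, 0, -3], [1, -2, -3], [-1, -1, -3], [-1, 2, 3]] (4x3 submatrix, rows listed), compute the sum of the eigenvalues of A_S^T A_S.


Sum of eigenvalues of A_S^T A_S = trace(A_S^T A_S) = sum of squared column norms of A_S.
A_S^T A_S diagonal: [12, 9, 36].
trace = 12 + 9 + 36 = 57.

57


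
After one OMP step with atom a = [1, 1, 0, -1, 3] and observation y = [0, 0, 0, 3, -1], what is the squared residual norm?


a^T a = 12.
a^T y = -6.
coeff = -6/12 = -1/2.
||r||^2 = 7.

7


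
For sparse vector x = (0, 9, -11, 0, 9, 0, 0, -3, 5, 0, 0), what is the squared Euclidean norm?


Non-zero entries: [(1, 9), (2, -11), (4, 9), (7, -3), (8, 5)]
Squares: [81, 121, 81, 9, 25]
||x||_2^2 = sum = 317.

317
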